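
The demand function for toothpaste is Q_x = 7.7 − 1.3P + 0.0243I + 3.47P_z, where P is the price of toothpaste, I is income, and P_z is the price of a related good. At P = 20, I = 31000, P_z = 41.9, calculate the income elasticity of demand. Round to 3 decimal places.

First evaluate Q_x: 7.7 − 1.3(20) + 0.0243(31000) + 3.47(41.9) = 7.7 − 26 + 753.3 + 145.393 = 880.393.
∂Q_x/∂I = +0.0243, so E_I = 0.0243·(31000/880.393) ≈ 0.856.
E_I ∈ (0,1): normal good (necessity).

0.856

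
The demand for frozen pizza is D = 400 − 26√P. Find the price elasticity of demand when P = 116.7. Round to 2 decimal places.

-1.18

At P = 116.7, D = 119.1278.
dD/dP = −26/(2√P) = −26/(2·10.8028).
Point elasticity E = (dD/dP)·(P/D) = -1.2034 × 116.7/119.1278 ≈ -1.18.
|E| > 1, so demand is elastic at this price.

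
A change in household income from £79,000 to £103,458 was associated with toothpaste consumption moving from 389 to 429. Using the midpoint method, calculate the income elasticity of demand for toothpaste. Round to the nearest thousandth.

0.365

%ΔQ = (429 − 389)/[(389+429)/2] = 40/409 ≈ 0.0978.
%ΔI = (103,458 − 79,000)/[(79,000+103,458)/2] = 24458/91229 ≈ 0.2681.
E_I = %ΔQ/%ΔI ≈ 0.365.
E_I ∈ (0,1): normal good (necessity).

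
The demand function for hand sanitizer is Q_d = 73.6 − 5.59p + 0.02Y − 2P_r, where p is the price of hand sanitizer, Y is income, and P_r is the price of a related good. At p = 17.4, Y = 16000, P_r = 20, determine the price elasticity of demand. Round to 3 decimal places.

Substituting, Q_d = 73.6 − 5.59(17.4) + 0.02(16000) − 2(20) = 73.6 − 97.266 + 320 − 40 = 256.334.
∂Q_d/∂p = −5.59, so E_p = (−5.59)·(17.4/256.334) ≈ -0.379.
|E_p| < 1: demand is inelastic.

-0.379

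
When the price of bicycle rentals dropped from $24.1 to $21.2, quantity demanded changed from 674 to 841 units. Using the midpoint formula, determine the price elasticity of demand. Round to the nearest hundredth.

%Δq = (841 − 674)/[(674 + 841)/2] = 167/757.5 ≈ 0.2205.
%ΔP = (21.2 − 24.1)/[(24.1 + 21.2)/2] = -2.9/22.65 ≈ -0.1280.
Arc elasticity E = %Δq/%ΔP ≈ 0.2205/-0.1280 ≈ -1.72.
|E| > 1: demand is elastic over this range.

-1.72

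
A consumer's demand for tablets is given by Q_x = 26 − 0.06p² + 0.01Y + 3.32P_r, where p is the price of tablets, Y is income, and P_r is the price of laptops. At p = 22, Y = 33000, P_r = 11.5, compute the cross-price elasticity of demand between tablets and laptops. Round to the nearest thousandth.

0.105

Substituting, Q_x = 26 − 0.06(22)² + 0.01(33000) + 3.32(11.5) = 26 − 29.04 + 330 + 38.18 = 365.14.
∂Q_x/∂P_r = +3.32, so E_xy = 3.32·(11.5/365.14) ≈ 0.105.
E_xy > 0: the goods are substitutes.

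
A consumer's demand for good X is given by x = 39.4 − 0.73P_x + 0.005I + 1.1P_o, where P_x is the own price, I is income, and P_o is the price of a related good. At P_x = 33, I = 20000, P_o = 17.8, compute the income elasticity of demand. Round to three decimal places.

0.741

First evaluate x: 39.4 − 0.73(33) + 0.005(20000) + 1.1(17.8) = 39.4 − 24.09 + 100 + 19.58 = 134.89.
∂x/∂I = +0.005, so E_I = 0.005·(20000/134.89) ≈ 0.741.
E_I ∈ (0,1): normal good (necessity).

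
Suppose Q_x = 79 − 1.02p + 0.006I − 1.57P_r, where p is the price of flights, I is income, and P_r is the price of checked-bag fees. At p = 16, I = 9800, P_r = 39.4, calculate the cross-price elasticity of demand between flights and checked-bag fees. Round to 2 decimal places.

-1.04

At the given point, Q_x = 79 − 1.02(16) + 0.006(9800) − 1.57(39.4) = 79 − 16.32 + 58.8 − 61.858 = 59.622.
∂Q_x/∂P_r = −1.57, so E_xy = -1.57·(39.4/59.622) ≈ -1.04.
E_xy < 0: the goods are complements.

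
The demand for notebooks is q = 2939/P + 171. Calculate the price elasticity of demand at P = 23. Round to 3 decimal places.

At P = 23, q = 298.7826.
dq/dP = −2939/P² = −5.5558.
Point elasticity E = (dq/dP)·(P/q) = -5.5558 × 23/298.7826 ≈ -0.428.
|E| < 1, so demand is inelastic at this price.

-0.428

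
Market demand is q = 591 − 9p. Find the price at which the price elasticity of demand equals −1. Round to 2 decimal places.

32.83

For linear demand q = a − bp, E = −bp/(a − bp). |E| = 1 ⇒ bp = a − bp ⇒ p = a/(2b).
p = 591/(2·9) ≈ 32.83.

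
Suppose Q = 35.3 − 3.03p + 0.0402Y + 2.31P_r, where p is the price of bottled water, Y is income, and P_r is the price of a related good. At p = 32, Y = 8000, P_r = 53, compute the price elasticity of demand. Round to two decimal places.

Q = 35.3 − 3.03(32) + 0.0402(8000) + 2.31(53) = 35.3 − 96.96 + 321.6 + 122.43 = 382.37.
∂Q/∂p = −3.03, so E_p = (−3.03)·(32/382.37) ≈ -0.25.
|E_p| < 1: demand is inelastic.

-0.25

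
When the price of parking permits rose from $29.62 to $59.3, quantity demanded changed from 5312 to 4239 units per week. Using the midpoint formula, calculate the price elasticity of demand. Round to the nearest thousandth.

%Δq = (4239 − 5312)/[(5312 + 4239)/2] = -1073/4775.5 ≈ -0.2247.
%ΔP = (59.3 − 29.62)/[(29.62 + 59.3)/2] = 29.68/44.46 ≈ 0.6676.
Arc elasticity E = %Δq/%ΔP ≈ -0.2247/0.6676 ≈ -0.337.
|E| < 1: demand is inelastic over this range.

-0.337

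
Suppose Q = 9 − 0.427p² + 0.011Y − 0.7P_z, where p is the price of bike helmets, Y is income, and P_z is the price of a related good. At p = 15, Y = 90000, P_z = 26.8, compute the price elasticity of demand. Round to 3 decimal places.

-0.217

Q = 9 − 0.427(15)² + 0.011(90000) − 0.7(26.8) = 9 − 96.075 + 990 − 18.76 = 884.165.
∂Q/∂p = −2·0.427·p = -12.81, so E_p = -12.81·(15/884.165) ≈ -0.217.
|E_p| < 1: demand is inelastic.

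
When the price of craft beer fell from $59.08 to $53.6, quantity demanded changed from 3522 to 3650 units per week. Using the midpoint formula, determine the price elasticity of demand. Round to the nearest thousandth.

-0.367

%ΔQ = (3650 − 3522)/[(3522 + 3650)/2] = 128/3586 ≈ 0.0357.
%Δp = (53.6 − 59.08)/[(59.08 + 53.6)/2] = -5.48/56.34 ≈ -0.0973.
Arc elasticity E = %ΔQ/%Δp ≈ 0.0357/-0.0973 ≈ -0.367.
|E| < 1: demand is inelastic over this range.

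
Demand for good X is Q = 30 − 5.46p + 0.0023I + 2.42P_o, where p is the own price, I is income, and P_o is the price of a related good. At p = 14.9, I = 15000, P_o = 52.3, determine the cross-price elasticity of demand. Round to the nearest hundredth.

Evaluating quantity at (p, I, P_o) gives Q = 30 − 5.46(14.9) + 0.0023(15000) + 2.42(52.3) = 30 − 81.354 + 34.5 + 126.566 = 109.712.
∂Q/∂P_o = +2.42, so E_xy = 2.42·(52.3/109.712) ≈ 1.15.
E_xy > 0: the goods are substitutes.

1.15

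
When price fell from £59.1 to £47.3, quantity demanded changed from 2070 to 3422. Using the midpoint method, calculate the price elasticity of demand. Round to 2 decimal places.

%ΔQ = (3422 − 2070)/[(2070 + 3422)/2] = 1352/2746 ≈ 0.4924.
%Δp = (47.3 − 59.1)/[(59.1 + 47.3)/2] = -11.8/53.2 ≈ -0.2218.
Arc elasticity E = %ΔQ/%Δp ≈ 0.4924/-0.2218 ≈ -2.22.
|E| > 1: demand is elastic over this range.

-2.22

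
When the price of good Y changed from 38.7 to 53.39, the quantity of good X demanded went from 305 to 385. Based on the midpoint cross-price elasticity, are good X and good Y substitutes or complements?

substitutes

%ΔQ_x = (385 − 305)/[(305+385)/2] = 80/345 ≈ 0.2319.
%ΔP_y = (53.39 − 38.7)/[(38.7+53.39)/2] ≈ 0.3190.
E_xy = 0.2319/0.3190 ≈ 0.727.
E_xy > 0, so the goods are substitutes.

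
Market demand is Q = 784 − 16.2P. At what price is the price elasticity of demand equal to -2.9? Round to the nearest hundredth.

35.99

Set −bP/(a − bP) = −2.9 ⇒ bP = 2.9(a − bP) ⇒ bP(1+2.9) = 2.9·a.
P = 2.9·784/(16.2·3.9) ≈ 35.99.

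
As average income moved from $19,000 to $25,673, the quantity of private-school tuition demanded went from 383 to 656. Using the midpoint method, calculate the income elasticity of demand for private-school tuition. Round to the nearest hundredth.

%ΔQ = (656 − 383)/[(383+656)/2] = 273/519.5 ≈ 0.5255.
%ΔM = (25,673 − 19,000)/[(19,000+25,673)/2] = 6673/22336.5 ≈ 0.2987.
E_I = %ΔQ/%ΔM ≈ 1.76.
E_I > 1: normal good (luxury).

1.76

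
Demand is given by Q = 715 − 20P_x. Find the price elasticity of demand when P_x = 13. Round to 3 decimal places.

At P_x = 13, Q = 455.
dQ/dP_x = −20.
Point elasticity E = (dQ/dP_x)·(P_x/Q) = -20 × 13/455 ≈ -0.571.
|E| < 1, so demand is inelastic at this price.

-0.571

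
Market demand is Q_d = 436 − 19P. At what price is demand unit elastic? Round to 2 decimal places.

11.47

For linear demand Q_d = a − bP, E = −bP/(a − bP). |E| = 1 ⇒ bP = a − bP ⇒ P = a/(2b).
P = 436/(2·19) ≈ 11.47.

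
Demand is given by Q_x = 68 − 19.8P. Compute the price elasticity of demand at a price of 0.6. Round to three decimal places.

-0.212

At P = 0.6, Q_x = 56.12.
dQ_x/dP = −19.8.
Point elasticity E = (dQ_x/dP)·(P/Q_x) = -19.8 × 0.6/56.12 ≈ -0.212.
|E| < 1, so demand is inelastic at this price.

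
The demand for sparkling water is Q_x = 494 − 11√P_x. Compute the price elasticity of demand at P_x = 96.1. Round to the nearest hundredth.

At P_x = 96.1, Q_x = 386.1663.
dQ_x/dP_x = −11/(2√P_x) = −11/(2·9.8031).
Point elasticity E = (dQ_x/dP_x)·(P_x/Q_x) = -0.561 × 96.1/386.1663 ≈ -0.14.
|E| < 1, so demand is inelastic at this price.

-0.14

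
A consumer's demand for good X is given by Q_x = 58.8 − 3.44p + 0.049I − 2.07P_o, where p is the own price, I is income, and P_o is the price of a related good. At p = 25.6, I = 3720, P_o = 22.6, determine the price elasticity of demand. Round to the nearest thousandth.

First evaluate Q_x: 58.8 − 3.44(25.6) + 0.049(3720) − 2.07(22.6) = 58.8 − 88.064 + 182.28 − 46.782 = 106.234.
∂Q_x/∂p = −3.44, so E_p = (−3.44)·(25.6/106.234) ≈ -0.829.
|E_p| < 1: demand is inelastic.

-0.829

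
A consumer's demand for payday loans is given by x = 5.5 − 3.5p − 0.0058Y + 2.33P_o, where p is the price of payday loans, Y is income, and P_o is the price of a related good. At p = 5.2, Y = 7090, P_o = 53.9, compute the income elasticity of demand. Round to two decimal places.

-0.57

x = 5.5 − 3.5(5.2) − 0.0058(7090) + 2.33(53.9) = 5.5 − 18.2 − 41.122 + 125.587 = 71.765.
∂x/∂Y = −0.0058, so E_I = -0.0058·(7090/71.765) ≈ -0.57.
E_I < 0: inferior good.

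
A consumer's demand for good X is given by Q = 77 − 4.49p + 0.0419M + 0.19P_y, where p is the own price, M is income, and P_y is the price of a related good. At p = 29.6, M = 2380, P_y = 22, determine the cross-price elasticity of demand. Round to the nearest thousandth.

0.087

At the given point, Q = 77 − 4.49(29.6) + 0.0419(2380) + 0.19(22) = 77 − 132.904 + 99.722 + 4.18 = 47.998.
∂Q/∂P_y = +0.19, so E_xy = 0.19·(22/47.998) ≈ 0.087.
E_xy > 0: the goods are substitutes.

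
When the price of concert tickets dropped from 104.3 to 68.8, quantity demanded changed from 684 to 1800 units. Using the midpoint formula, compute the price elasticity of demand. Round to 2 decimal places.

%Δq = (1800 − 684)/[(684 + 1800)/2] = 1116/1242 ≈ 0.8986.
%Δp = (68.8 − 104.3)/[(104.3 + 68.8)/2] = -35.5/86.55 ≈ -0.4102.
Arc elasticity E = %Δq/%Δp ≈ 0.8986/-0.4102 ≈ -2.19.
|E| > 1: demand is elastic over this range.

-2.19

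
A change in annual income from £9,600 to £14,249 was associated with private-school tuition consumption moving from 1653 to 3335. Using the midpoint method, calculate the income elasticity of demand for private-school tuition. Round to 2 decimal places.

1.73

%ΔQ = (3335 − 1653)/[(1653+3335)/2] = 1682/2494 ≈ 0.6744.
%ΔI = (14,249 − 9,600)/[(9,600+14,249)/2] = 4649/11924.5 ≈ 0.3899.
E_I = %ΔQ/%ΔI ≈ 1.73.
E_I > 1: normal good (luxury).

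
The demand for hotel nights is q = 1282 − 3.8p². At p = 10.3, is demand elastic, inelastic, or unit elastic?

At p = 10.3, q = 878.858.
dq/dp = −2·3.8·p = −78.28.
Point elasticity E = (dq/dp)·(p/q) = -78.28 × 10.3/878.858 ≈ -0.917.
|E| ≈ 0.917 < 1, so demand is inelastic.

inelastic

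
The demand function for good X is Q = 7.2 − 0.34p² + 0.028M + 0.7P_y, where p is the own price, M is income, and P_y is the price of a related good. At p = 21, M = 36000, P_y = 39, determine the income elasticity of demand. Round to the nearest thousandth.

1.129

First evaluate Q: 7.2 − 0.34(21)² + 0.028(36000) + 0.7(39) = 7.2 − 149.94 + 1008 + 27.3 = 892.56.
∂Q/∂M = +0.028, so E_I = 0.028·(36000/892.56) ≈ 1.129.
E_I > 1: normal good (luxury).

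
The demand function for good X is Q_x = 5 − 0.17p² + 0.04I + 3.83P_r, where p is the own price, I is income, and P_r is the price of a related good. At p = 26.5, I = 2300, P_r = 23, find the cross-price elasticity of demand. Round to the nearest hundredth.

1.34

First evaluate Q_x: 5 − 0.17(26.5)² + 0.04(2300) + 3.83(23) = 5 − 119.3825 + 92 + 88.09 = 65.7075.
∂Q_x/∂P_r = +3.83, so E_xy = 3.83·(23/65.7075) ≈ 1.34.
E_xy > 0: the goods are substitutes.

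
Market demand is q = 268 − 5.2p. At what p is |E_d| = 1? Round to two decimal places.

For linear demand q = a − bp, E = −bp/(a − bp). |E| = 1 ⇒ bp = a − bp ⇒ p = a/(2b).
p = 268/(2·5.2) ≈ 25.77.

25.77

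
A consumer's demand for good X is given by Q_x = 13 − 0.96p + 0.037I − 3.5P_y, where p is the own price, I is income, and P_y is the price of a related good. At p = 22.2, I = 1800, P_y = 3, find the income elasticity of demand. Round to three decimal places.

Substituting, Q_x = 13 − 0.96(22.2) + 0.037(1800) − 3.5(3) = 13 − 21.312 + 66.6 − 10.5 = 47.788.
∂Q_x/∂I = +0.037, so E_I = 0.037·(1800/47.788) ≈ 1.394.
E_I > 1: normal good (luxury).

1.394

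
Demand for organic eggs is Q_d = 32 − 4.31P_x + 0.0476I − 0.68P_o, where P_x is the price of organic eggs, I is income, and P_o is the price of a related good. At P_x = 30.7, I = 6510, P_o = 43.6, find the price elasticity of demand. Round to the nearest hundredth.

Substituting, Q_d = 32 − 4.31(30.7) + 0.0476(6510) − 0.68(43.6) = 32 − 132.317 + 309.876 − 29.648 = 179.911.
∂Q_d/∂P_x = −4.31, so E_p = (−4.31)·(30.7/179.911) ≈ -0.74.
|E_p| < 1: demand is inelastic.

-0.74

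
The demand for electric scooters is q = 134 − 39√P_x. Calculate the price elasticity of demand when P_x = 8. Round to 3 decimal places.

At P_x = 8, q = 23.6913.
dq/dP_x = −39/(2√P_x) = −39/(2·2.8284).
Point elasticity E = (dq/dP_x)·(P_x/q) = -6.8943 × 8/23.6913 ≈ -2.328.
|E| > 1, so demand is elastic at this price.

-2.328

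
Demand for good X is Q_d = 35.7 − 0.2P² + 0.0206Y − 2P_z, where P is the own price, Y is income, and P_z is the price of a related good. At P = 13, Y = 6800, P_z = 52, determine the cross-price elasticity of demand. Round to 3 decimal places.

Q_d = 35.7 − 0.2(13)² + 0.0206(6800) − 2(52) = 35.7 − 33.8 + 140.08 − 104 = 37.98.
∂Q_d/∂P_z = −2, so E_xy = -2·(52/37.98) ≈ -2.738.
E_xy < 0: the goods are complements.

-2.738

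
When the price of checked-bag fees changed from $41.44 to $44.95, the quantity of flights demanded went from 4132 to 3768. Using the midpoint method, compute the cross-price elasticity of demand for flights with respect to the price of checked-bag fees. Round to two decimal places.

%ΔQ_x = (3768 − 4132)/[(4132+3768)/2] = -364/3950 ≈ -0.0922.
%ΔP_y = (44.95 − 41.44)/[(41.44+44.95)/2] ≈ 0.0813.
E_xy = -0.0922/0.0813 ≈ -1.13.
E_xy < 0, so flights and checked-bag fees are complements.

-1.13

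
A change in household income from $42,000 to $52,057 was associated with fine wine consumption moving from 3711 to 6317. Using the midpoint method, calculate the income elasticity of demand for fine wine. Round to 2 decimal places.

%ΔQ = (6317 − 3711)/[(3711+6317)/2] = 2606/5014 ≈ 0.5197.
%ΔY = (52,057 − 42,000)/[(42,000+52,057)/2] = 10057/47028.5 ≈ 0.2138.
E_I = %ΔQ/%ΔY ≈ 2.43.
E_I > 1: normal good (luxury).

2.43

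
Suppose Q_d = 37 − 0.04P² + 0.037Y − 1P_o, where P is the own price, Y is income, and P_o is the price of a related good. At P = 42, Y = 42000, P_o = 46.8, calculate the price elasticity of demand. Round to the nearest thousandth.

Evaluating quantity at (P, Y, P_o) gives Q_d = 37 − 0.04(42)² + 0.037(42000) − 1(46.8) = 37 − 70.56 + 1554 − 46.8 = 1473.64.
∂Q_d/∂P = −2·0.04·P = -3.36, so E_p = -3.36·(42/1473.64) ≈ -0.096.
|E_p| < 1: demand is inelastic.

-0.096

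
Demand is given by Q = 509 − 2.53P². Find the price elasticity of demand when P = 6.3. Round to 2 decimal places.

-0.49

At P = 6.3, Q = 408.5843.
dQ/dP = −2·2.53·P = −31.878.
Point elasticity E = (dQ/dP)·(P/Q) = -31.878 × 6.3/408.5843 ≈ -0.49.
|E| < 1, so demand is inelastic at this price.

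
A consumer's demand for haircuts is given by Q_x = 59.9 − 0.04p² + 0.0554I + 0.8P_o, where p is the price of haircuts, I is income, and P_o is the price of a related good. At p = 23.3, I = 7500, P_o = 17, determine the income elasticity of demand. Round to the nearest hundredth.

Evaluating quantity at (p, I, P_o) gives Q_x = 59.9 − 0.04(23.3)² + 0.0554(7500) + 0.8(17) = 59.9 − 21.7156 + 415.5 + 13.6 = 467.2844.
∂Q_x/∂I = +0.0554, so E_I = 0.0554·(7500/467.2844) ≈ 0.89.
E_I ∈ (0,1): normal good (necessity).

0.89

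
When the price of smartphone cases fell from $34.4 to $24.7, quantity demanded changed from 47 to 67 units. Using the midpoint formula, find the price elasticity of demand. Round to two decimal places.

%ΔQ = (67 − 47)/[(47 + 67)/2] = 20/57 ≈ 0.3509.
%Δp = (24.7 − 34.4)/[(34.4 + 24.7)/2] = -9.7/29.55 ≈ -0.3283.
Arc elasticity E = %ΔQ/%Δp ≈ 0.3509/-0.3283 ≈ -1.07.
|E| > 1: demand is elastic over this range.

-1.07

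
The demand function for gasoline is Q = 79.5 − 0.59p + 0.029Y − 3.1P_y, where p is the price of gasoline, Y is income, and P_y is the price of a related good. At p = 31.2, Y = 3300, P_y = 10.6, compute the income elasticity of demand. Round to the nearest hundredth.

0.77

Q = 79.5 − 0.59(31.2) + 0.029(3300) − 3.1(10.6) = 79.5 − 18.408 + 95.7 − 32.86 = 123.932.
∂Q/∂Y = +0.029, so E_I = 0.029·(3300/123.932) ≈ 0.77.
E_I ∈ (0,1): normal good (necessity).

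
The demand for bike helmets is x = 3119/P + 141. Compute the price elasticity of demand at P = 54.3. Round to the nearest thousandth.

At P = 54.3, x = 198.4401.
dx/dP = −3119/P² = −1.0578.
Point elasticity E = (dx/dP)·(P/x) = -1.0578 × 54.3/198.4401 ≈ -0.289.
|E| < 1, so demand is inelastic at this price.

-0.289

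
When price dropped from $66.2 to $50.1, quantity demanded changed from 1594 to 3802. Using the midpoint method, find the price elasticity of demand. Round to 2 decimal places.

-2.96

%Δq = (3802 − 1594)/[(1594 + 3802)/2] = 2208/2698 ≈ 0.8184.
%Δp = (50.1 − 66.2)/[(66.2 + 50.1)/2] = -16.1/58.15 ≈ -0.2769.
Arc elasticity E = %Δq/%Δp ≈ 0.8184/-0.2769 ≈ -2.96.
|E| > 1: demand is elastic over this range.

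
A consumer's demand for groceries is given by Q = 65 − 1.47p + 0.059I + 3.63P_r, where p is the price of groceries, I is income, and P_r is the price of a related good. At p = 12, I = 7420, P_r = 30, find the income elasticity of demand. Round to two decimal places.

0.74

Q = 65 − 1.47(12) + 0.059(7420) + 3.63(30) = 65 − 17.64 + 437.78 + 108.9 = 594.04.
∂Q/∂I = +0.059, so E_I = 0.059·(7420/594.04) ≈ 0.74.
E_I ∈ (0,1): normal good (necessity).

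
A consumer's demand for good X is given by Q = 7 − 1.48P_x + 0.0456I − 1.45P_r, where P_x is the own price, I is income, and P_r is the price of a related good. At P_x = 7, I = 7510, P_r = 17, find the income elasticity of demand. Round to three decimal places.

1.089

Evaluating quantity at (P_x, I, P_r) gives Q = 7 − 1.48(7) + 0.0456(7510) − 1.45(17) = 7 − 10.36 + 342.456 − 24.65 = 314.446.
∂Q/∂I = +0.0456, so E_I = 0.0456·(7510/314.446) ≈ 1.089.
E_I > 1: normal good (luxury).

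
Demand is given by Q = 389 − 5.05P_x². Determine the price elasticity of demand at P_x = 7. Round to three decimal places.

At P_x = 7, Q = 141.55.
dQ/dP_x = −2·5.05·P_x = −70.7.
Point elasticity E = (dQ/dP_x)·(P_x/Q) = -70.7 × 7/141.55 ≈ -3.496.
|E| > 1, so demand is elastic at this price.

-3.496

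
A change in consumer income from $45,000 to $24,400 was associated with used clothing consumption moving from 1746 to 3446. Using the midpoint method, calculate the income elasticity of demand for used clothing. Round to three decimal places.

%ΔQ = (3446 − 1746)/[(1746+3446)/2] = 1700/2596 ≈ 0.6549.
%ΔI = (24,400 − 45,000)/[(45,000+24,400)/2] = -20600/34700 ≈ -0.5937.
E_I = %ΔQ/%ΔI ≈ -1.103.
E_I < 0: inferior good.

-1.103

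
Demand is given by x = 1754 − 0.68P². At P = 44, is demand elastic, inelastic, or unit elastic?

At P = 44, x = 437.52.
dx/dP = −2·0.68·P = −59.84.
Point elasticity E = (dx/dP)·(P/x) = -59.84 × 44/437.52 ≈ -6.018.
|E| ≈ 6.018 > 1, so demand is elastic.

elastic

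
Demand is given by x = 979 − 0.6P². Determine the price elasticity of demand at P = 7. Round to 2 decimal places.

At P = 7, x = 949.6.
dx/dP = −2·0.6·P = −8.4.
Point elasticity E = (dx/dP)·(P/x) = -8.4 × 7/949.6 ≈ -0.06.
|E| < 1, so demand is inelastic at this price.

-0.06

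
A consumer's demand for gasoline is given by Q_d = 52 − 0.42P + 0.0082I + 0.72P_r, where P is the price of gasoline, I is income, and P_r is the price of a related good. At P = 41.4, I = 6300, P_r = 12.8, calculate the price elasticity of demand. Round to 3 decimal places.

-0.182

Evaluating quantity at (P, I, P_r) gives Q_d = 52 − 0.42(41.4) + 0.0082(6300) + 0.72(12.8) = 52 − 17.388 + 51.66 + 9.216 = 95.488.
∂Q_d/∂P = −0.42, so E_p = (−0.42)·(41.4/95.488) ≈ -0.182.
|E_p| < 1: demand is inelastic.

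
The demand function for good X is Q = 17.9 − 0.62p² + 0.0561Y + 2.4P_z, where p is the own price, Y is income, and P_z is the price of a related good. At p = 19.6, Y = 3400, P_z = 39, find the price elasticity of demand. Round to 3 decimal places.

Evaluating quantity at (p, Y, P_z) gives Q = 17.9 − 0.62(19.6)² + 0.0561(3400) + 2.4(39) = 17.9 − 238.1792 + 190.74 + 93.6 = 64.0608.
∂Q/∂p = −2·0.62·p = -24.304, so E_p = -24.304·(19.6/64.0608) ≈ -7.436.
|E_p| > 1: demand is elastic.

-7.436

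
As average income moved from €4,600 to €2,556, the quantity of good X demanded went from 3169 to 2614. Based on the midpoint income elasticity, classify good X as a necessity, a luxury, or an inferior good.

%ΔQ = (2614 − 3169)/[(3169+2614)/2] = -555/2891.5 ≈ -0.1919.
%ΔI = (2,556 − 4,600)/[(4,600+2,556)/2] = -2044/3578 ≈ -0.5713.
E_I = %ΔQ/%ΔI ≈ 0.336.
E_I ∈ (0,1): normal good (necessity).

necessity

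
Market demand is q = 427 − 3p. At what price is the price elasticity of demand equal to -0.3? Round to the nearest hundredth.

32.85

Set −bp/(a − bp) = −0.3 ⇒ bp = 0.3(a − bp) ⇒ bp(1+0.3) = 0.3·a.
p = 0.3·427/(3·1.3) ≈ 32.85.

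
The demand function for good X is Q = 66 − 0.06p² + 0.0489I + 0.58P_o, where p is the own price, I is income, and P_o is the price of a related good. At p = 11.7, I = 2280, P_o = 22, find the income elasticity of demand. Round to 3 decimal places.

0.612

Evaluating quantity at (p, I, P_o) gives Q = 66 − 0.06(11.7)² + 0.0489(2280) + 0.58(22) = 66 − 8.2134 + 111.492 + 12.76 = 182.0386.
∂Q/∂I = +0.0489, so E_I = 0.0489·(2280/182.0386) ≈ 0.612.
E_I ∈ (0,1): normal good (necessity).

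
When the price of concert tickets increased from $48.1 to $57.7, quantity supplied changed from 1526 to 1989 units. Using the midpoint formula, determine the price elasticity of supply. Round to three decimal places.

%Δq = (1989 − 1526)/[(1526 + 1989)/2] = 463/1757.5 ≈ 0.2634.
%Δp = (57.7 − 48.1)/[(48.1 + 57.7)/2] = 9.6/52.9 ≈ 0.1815.
Arc elasticity E = %Δq/%Δp ≈ 0.2634/0.1815 ≈ 1.452.
|E| > 1: supply is elastic over this range.

1.452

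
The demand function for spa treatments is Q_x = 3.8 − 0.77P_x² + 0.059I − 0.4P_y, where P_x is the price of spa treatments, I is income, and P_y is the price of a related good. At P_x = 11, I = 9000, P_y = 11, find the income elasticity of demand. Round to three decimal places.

First evaluate Q_x: 3.8 − 0.77(11)² + 0.059(9000) − 0.4(11) = 3.8 − 93.17 + 531 − 4.4 = 437.23.
∂Q_x/∂I = +0.059, so E_I = 0.059·(9000/437.23) ≈ 1.214.
E_I > 1: normal good (luxury).

1.214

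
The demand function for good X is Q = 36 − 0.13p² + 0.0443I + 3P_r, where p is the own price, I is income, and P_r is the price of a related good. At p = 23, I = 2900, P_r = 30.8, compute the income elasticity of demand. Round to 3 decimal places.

0.683

At the given point, Q = 36 − 0.13(23)² + 0.0443(2900) + 3(30.8) = 36 − 68.77 + 128.47 + 92.4 = 188.1.
∂Q/∂I = +0.0443, so E_I = 0.0443·(2900/188.1) ≈ 0.683.
E_I ∈ (0,1): normal good (necessity).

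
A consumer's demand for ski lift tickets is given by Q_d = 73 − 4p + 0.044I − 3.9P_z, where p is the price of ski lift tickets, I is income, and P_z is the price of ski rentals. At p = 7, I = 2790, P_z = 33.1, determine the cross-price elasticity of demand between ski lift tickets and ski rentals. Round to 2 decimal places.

Q_d = 73 − 4(7) + 0.044(2790) − 3.9(33.1) = 73 − 28 + 122.76 − 129.09 = 38.67.
∂Q_d/∂P_z = −3.9, so E_xy = -3.9·(33.1/38.67) ≈ -3.34.
E_xy < 0: the goods are complements.

-3.34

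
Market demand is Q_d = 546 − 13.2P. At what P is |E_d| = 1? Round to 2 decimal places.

For linear demand Q_d = a − bP, E = −bP/(a − bP). |E| = 1 ⇒ bP = a − bP ⇒ P = a/(2b).
P = 546/(2·13.2) ≈ 20.68.

20.68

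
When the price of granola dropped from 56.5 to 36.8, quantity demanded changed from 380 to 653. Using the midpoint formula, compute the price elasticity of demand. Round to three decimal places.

%Δq = (653 − 380)/[(380 + 653)/2] = 273/516.5 ≈ 0.5286.
%Δp = (36.8 − 56.5)/[(56.5 + 36.8)/2] = -19.7/46.65 ≈ -0.4223.
Arc elasticity E = %Δq/%Δp ≈ 0.5286/-0.4223 ≈ -1.252.
|E| > 1: demand is elastic over this range.

-1.252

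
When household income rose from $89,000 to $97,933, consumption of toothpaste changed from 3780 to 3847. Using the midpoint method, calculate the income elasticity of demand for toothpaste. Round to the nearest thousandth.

0.184

%ΔQ = (3847 − 3780)/[(3780+3847)/2] = 67/3813.5 ≈ 0.0176.
%ΔM = (97,933 − 89,000)/[(89,000+97,933)/2] = 8933/93466.5 ≈ 0.0956.
E_I = %ΔQ/%ΔM ≈ 0.184.
E_I ∈ (0,1): normal good (necessity).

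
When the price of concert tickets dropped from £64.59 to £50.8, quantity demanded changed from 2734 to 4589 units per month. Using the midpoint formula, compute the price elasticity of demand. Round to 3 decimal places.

-2.120

%Δq = (4589 − 2734)/[(2734 + 4589)/2] = 1855/3661.5 ≈ 0.5066.
%Δp = (50.8 − 64.59)/[(64.59 + 50.8)/2] = -13.79/57.695 ≈ -0.2390.
Arc elasticity E = %Δq/%Δp ≈ 0.5066/-0.2390 ≈ -2.120.
|E| > 1: demand is elastic over this range.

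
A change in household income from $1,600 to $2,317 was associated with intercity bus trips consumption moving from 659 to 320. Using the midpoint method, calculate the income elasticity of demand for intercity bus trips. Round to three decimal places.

-1.892

%ΔQ = (320 − 659)/[(659+320)/2] = -339/489.5 ≈ -0.6925.
%ΔI = (2,317 − 1,600)/[(1,600+2,317)/2] = 717/1958.5 ≈ 0.3661.
E_I = %ΔQ/%ΔI ≈ -1.892.
E_I < 0: inferior good.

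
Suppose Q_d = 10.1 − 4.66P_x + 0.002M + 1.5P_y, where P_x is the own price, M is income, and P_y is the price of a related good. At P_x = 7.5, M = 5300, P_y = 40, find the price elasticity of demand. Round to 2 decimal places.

Substituting, Q_d = 10.1 − 4.66(7.5) + 0.002(5300) + 1.5(40) = 10.1 − 34.95 + 10.6 + 60 = 45.75.
∂Q_d/∂P_x = −4.66, so E_p = (−4.66)·(7.5/45.75) ≈ -0.76.
|E_p| < 1: demand is inelastic.

-0.76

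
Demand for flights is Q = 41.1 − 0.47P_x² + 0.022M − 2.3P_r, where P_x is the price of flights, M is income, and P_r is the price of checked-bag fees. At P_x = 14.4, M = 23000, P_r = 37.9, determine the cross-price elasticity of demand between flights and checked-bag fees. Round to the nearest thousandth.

Substituting, Q = 41.1 − 0.47(14.4)² + 0.022(23000) − 2.3(37.9) = 41.1 − 97.4592 + 506 − 87.17 = 362.4708.
∂Q/∂P_r = −2.3, so E_xy = -2.3·(37.9/362.4708) ≈ -0.240.
E_xy < 0: the goods are complements.

-0.240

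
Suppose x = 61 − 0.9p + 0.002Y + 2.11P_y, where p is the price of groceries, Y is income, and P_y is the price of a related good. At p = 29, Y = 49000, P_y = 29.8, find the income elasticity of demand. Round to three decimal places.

x = 61 − 0.9(29) + 0.002(49000) + 2.11(29.8) = 61 − 26.1 + 98 + 62.878 = 195.778.
∂x/∂Y = +0.002, so E_I = 0.002·(49000/195.778) ≈ 0.501.
E_I ∈ (0,1): normal good (necessity).

0.501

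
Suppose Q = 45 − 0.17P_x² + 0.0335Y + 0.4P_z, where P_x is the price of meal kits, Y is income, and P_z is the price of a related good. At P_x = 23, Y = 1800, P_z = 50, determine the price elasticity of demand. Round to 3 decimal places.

-5.085

First evaluate Q: 45 − 0.17(23)² + 0.0335(1800) + 0.4(50) = 45 − 89.93 + 60.3 + 20 = 35.37.
∂Q/∂P_x = −2·0.17·P_x = -7.82, so E_p = -7.82·(23/35.37) ≈ -5.085.
|E_p| > 1: demand is elastic.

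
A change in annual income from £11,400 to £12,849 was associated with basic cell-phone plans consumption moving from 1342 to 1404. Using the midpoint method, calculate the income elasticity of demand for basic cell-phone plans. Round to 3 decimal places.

0.378

%ΔQ = (1404 − 1342)/[(1342+1404)/2] = 62/1373 ≈ 0.0452.
%ΔY = (12,849 − 11,400)/[(11,400+12,849)/2] = 1449/12124.5 ≈ 0.1195.
E_I = %ΔQ/%ΔY ≈ 0.378.
E_I ∈ (0,1): normal good (necessity).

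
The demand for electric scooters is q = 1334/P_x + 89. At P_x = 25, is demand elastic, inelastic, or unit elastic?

At P_x = 25, q = 142.36.
dq/dP_x = −1334/P_x² = −2.1344.
Point elasticity E = (dq/dP_x)·(P_x/q) = -2.1344 × 25/142.36 ≈ -0.375.
|E| ≈ 0.375 < 1, so demand is inelastic.

inelastic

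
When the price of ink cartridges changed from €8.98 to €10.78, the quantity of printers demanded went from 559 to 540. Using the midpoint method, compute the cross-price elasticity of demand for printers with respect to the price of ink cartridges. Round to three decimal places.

-0.190

%ΔQ_x = (540 − 559)/[(559+540)/2] = -19/549.5 ≈ -0.0346.
%ΔP_y = (10.78 − 8.98)/[(8.98+10.78)/2] ≈ 0.1822.
E_xy = -0.0346/0.1822 ≈ -0.190.
E_xy < 0, so printers and ink cartridges are complements.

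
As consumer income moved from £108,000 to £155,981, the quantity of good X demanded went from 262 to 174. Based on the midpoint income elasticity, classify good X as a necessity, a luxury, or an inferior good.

inferior

%ΔQ = (174 − 262)/[(262+174)/2] = -88/218 ≈ -0.4037.
%ΔY = (155,981 − 108,000)/[(108,000+155,981)/2] = 47981/131990.5 ≈ 0.3635.
E_I = %ΔQ/%ΔY ≈ -1.110.
E_I < 0: inferior good.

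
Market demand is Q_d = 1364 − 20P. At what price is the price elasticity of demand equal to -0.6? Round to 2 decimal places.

Set −bP/(a − bP) = −0.6 ⇒ bP = 0.6(a − bP) ⇒ bP(1+0.6) = 0.6·a.
P = 0.6·1364/(20·1.6) ≈ 25.58.

25.58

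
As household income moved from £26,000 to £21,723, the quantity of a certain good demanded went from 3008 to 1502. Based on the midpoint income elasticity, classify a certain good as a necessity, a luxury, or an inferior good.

%ΔQ = (1502 − 3008)/[(3008+1502)/2] = -1506/2255 ≈ -0.6678.
%ΔI = (21,723 − 26,000)/[(26,000+21,723)/2] = -4277/23861.5 ≈ -0.1792.
E_I = %ΔQ/%ΔI ≈ 3.726.
E_I > 1: normal good (luxury).

luxury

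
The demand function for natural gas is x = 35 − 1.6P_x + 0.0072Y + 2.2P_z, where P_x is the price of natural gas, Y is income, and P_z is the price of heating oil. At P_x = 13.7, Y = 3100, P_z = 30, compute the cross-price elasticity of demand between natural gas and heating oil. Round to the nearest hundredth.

0.65

Evaluating quantity at (P_x, Y, P_z) gives x = 35 − 1.6(13.7) + 0.0072(3100) + 2.2(30) = 35 − 21.92 + 22.32 + 66 = 101.4.
∂x/∂P_z = +2.2, so E_xy = 2.2·(30/101.4) ≈ 0.65.
E_xy > 0: the goods are substitutes.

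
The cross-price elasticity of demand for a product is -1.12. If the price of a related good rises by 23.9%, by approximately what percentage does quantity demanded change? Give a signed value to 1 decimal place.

-26.8

%ΔQ ≈ E × %ΔP_y = (-1.12) × (23.9%) ≈ -26.8%.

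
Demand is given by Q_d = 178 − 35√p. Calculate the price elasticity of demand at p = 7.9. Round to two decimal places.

-0.62

At p = 7.9, Q_d = 79.6257.
dQ_d/dp = −35/(2√p) = −35/(2·2.8107).
Point elasticity E = (dQ_d/dp)·(p/Q_d) = -6.2262 × 7.9/79.6257 ≈ -0.62.
|E| < 1, so demand is inelastic at this price.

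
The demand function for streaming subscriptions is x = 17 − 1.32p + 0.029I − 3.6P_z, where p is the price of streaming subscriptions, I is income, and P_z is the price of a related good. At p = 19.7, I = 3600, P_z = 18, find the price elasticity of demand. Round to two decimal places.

-0.85

Substituting, x = 17 − 1.32(19.7) + 0.029(3600) − 3.6(18) = 17 − 26.004 + 104.4 − 64.8 = 30.596.
∂x/∂p = −1.32, so E_p = (−1.32)·(19.7/30.596) ≈ -0.85.
|E_p| < 1: demand is inelastic.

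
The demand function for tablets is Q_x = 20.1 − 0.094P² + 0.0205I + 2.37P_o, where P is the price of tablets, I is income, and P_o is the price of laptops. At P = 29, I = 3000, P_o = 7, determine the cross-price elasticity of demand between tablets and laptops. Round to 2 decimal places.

Substituting, Q_x = 20.1 − 0.094(29)² + 0.0205(3000) + 2.37(7) = 20.1 − 79.054 + 61.5 + 16.59 = 19.136.
∂Q_x/∂P_o = +2.37, so E_xy = 2.37·(7/19.136) ≈ 0.87.
E_xy > 0: the goods are substitutes.

0.87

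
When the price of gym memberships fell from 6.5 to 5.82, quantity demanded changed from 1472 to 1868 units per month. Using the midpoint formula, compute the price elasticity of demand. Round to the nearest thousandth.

%ΔQ = (1868 − 1472)/[(1472 + 1868)/2] = 396/1670 ≈ 0.2371.
%Δp = (5.82 − 6.5)/[(6.5 + 5.82)/2] = -0.68/6.16 ≈ -0.1104.
Arc elasticity E = %ΔQ/%Δp ≈ 0.2371/-0.1104 ≈ -2.148.
|E| > 1: demand is elastic over this range.

-2.148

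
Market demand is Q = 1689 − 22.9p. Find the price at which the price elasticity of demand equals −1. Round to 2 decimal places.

For linear demand Q = a − bp, E = −bp/(a − bp). |E| = 1 ⇒ bp = a − bp ⇒ p = a/(2b).
p = 1689/(2·22.9) ≈ 36.88.

36.88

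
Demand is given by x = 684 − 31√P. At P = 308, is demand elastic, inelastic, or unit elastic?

At P = 308, x = 139.9522.
dx/dP = −31/(2√P) = −31/(2·17.5499).
Point elasticity E = (dx/dP)·(P/x) = -0.8832 × 308/139.9522 ≈ -1.944.
|E| ≈ 1.944 > 1, so demand is elastic.

elastic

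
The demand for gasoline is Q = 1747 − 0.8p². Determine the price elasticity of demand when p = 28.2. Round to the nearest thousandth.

At p = 28.2, Q = 1110.808.
dQ/dp = −2·0.8·p = −45.12.
Point elasticity E = (dQ/dp)·(p/Q) = -45.12 × 28.2/1110.808 ≈ -1.145.
|E| > 1, so demand is elastic at this price.

-1.145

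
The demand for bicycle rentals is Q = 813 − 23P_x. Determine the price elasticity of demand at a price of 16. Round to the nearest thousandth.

-0.827

At P_x = 16, Q = 445.
dQ/dP_x = −23.
Point elasticity E = (dQ/dP_x)·(P_x/Q) = -23 × 16/445 ≈ -0.827.
|E| < 1, so demand is inelastic at this price.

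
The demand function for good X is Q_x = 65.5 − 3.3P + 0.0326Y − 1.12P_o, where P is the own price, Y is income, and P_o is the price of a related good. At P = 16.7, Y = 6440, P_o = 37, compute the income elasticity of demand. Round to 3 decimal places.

1.174

Evaluating quantity at (P, Y, P_o) gives Q_x = 65.5 − 3.3(16.7) + 0.0326(6440) − 1.12(37) = 65.5 − 55.11 + 209.944 − 41.44 = 178.894.
∂Q_x/∂Y = +0.0326, so E_I = 0.0326·(6440/178.894) ≈ 1.174.
E_I > 1: normal good (luxury).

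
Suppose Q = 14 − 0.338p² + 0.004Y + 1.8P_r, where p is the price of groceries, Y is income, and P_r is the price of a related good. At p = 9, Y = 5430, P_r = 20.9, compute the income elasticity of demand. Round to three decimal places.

Evaluating quantity at (p, Y, P_r) gives Q = 14 − 0.338(9)² + 0.004(5430) + 1.8(20.9) = 14 − 27.378 + 21.72 + 37.62 = 45.962.
∂Q/∂Y = +0.004, so E_I = 0.004·(5430/45.962) ≈ 0.473.
E_I ∈ (0,1): normal good (necessity).

0.473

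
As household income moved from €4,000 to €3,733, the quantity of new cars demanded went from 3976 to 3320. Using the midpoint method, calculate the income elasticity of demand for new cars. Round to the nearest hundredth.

2.60

%ΔQ = (3320 − 3976)/[(3976+3320)/2] = -656/3648 ≈ -0.1798.
%ΔI = (3,733 − 4,000)/[(4,000+3,733)/2] = -267/3866.5 ≈ -0.0691.
E_I = %ΔQ/%ΔI ≈ 2.60.
E_I > 1: normal good (luxury).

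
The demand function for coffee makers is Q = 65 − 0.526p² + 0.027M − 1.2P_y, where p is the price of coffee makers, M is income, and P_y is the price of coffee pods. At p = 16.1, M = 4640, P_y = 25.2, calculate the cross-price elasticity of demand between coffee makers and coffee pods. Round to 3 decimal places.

First evaluate Q: 65 − 0.526(16.1)² + 0.027(4640) − 1.2(25.2) = 65 − 136.3445 + 125.28 − 30.24 = 23.6955.
∂Q/∂P_y = −1.2, so E_xy = -1.2·(25.2/23.6955) ≈ -1.276.
E_xy < 0: the goods are complements.

-1.276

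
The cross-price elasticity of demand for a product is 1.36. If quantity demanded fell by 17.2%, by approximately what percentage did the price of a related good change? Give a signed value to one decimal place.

-12.6

%ΔQ ≈ E × %ΔP_y ⇒ %ΔP_y = %ΔQ / E = (-17.2%)/(1.36) ≈ -12.6%.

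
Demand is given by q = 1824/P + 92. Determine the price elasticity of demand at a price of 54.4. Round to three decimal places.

-0.267

At P = 54.4, q = 125.5294.
dq/dP = −1824/P² = −0.6163.
Point elasticity E = (dq/dP)·(P/q) = -0.6163 × 54.4/125.5294 ≈ -0.267.
|E| < 1, so demand is inelastic at this price.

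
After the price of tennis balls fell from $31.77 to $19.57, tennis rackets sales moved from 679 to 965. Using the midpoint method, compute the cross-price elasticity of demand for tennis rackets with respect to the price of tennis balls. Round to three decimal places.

-0.732

%ΔQ_x = (965 − 679)/[(679+965)/2] = 286/822 ≈ 0.3479.
%ΔP_y = (19.57 − 31.77)/[(31.77+19.57)/2] ≈ -0.4753.
E_xy = 0.3479/-0.4753 ≈ -0.732.
E_xy < 0, so tennis rackets and tennis balls are complements.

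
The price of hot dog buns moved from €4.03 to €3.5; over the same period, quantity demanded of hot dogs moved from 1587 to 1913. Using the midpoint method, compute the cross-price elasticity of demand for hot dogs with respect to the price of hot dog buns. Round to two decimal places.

-1.32

%ΔQ_x = (1913 − 1587)/[(1587+1913)/2] = 326/1750 ≈ 0.1863.
%ΔP_y = (3.5 − 4.03)/[(4.03+3.5)/2] ≈ -0.1408.
E_xy = 0.1863/-0.1408 ≈ -1.32.
E_xy < 0, so hot dogs and hot dog buns are complements.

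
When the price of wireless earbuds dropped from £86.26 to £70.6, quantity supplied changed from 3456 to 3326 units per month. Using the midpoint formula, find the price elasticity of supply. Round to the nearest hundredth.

%ΔQ = (3326 − 3456)/[(3456 + 3326)/2] = -130/3391 ≈ -0.0383.
%ΔP = (70.6 − 86.26)/[(86.26 + 70.6)/2] = -15.66/78.43 ≈ -0.1997.
Arc elasticity E = %ΔQ/%ΔP ≈ -0.0383/-0.1997 ≈ 0.19.
|E| < 1: supply is inelastic over this range.

0.19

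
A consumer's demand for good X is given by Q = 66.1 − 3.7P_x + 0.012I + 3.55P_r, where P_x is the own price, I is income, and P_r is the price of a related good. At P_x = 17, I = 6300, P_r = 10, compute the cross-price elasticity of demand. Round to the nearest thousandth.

0.311

Q = 66.1 − 3.7(17) + 0.012(6300) + 3.55(10) = 66.1 − 62.9 + 75.6 + 35.5 = 114.3.
∂Q/∂P_r = +3.55, so E_xy = 3.55·(10/114.3) ≈ 0.311.
E_xy > 0: the goods are substitutes.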